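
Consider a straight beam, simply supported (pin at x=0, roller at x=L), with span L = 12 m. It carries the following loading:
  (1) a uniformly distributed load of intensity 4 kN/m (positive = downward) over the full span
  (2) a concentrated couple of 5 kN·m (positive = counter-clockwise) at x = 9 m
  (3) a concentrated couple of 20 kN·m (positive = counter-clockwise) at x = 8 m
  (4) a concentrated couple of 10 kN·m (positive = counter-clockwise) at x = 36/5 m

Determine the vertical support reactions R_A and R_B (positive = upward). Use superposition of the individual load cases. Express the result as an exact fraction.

Load 1 — uniform load w=4 kN/m over full span:
  R_A = wL/2 = 4·12/2 = 24 kN
  R_B = wL/2 = 4·12/2 = 24 kN
Load 2 — applied couple M₀=5 kN·m at a=9 m (b=L-a=3):
  R_A = M₀/L = 5/12 kN
  R_B = -M₀/L = -5/12 kN
Load 3 — applied couple M₀=20 kN·m at a=8 m (b=L-a=4):
  R_A = M₀/L = 20/12 = 5/3 kN
  R_B = -M₀/L = -20/12 = -5/3 kN
Load 4 — applied couple M₀=10 kN·m at a=36/5 m (b=L-a=24/5):
  R_A = M₀/L = 10/12 = 5/6 kN
  R_B = -M₀/L = -10/12 = -5/6 kN
Superposition: R_A = 323/12 kN, R_B = 253/12 kN

R_A = 323/12 kN, R_B = 253/12 kN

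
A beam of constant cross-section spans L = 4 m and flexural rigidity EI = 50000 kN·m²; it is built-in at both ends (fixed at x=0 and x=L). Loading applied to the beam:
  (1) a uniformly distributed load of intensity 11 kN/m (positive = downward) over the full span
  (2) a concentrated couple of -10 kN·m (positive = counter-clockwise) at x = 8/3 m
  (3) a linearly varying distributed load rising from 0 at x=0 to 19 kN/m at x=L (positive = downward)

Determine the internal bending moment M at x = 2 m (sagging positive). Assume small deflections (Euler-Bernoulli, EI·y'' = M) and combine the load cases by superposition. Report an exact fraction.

Load 1 — uniform load w=11 kN/m over full span:
  M_1 = wLx/2 - wL²/12 - wx²/2 = 11·4·2/2 - 11·4²/12 - 11·2²/2 = 22/3 kN·m
Load 2 — applied couple M₀=-10 kN·m at a=8/3 m (b=L-a=4/3):
  M_2 = R_Ax - M_A  [x≤a] with R_A=-10/3, M_A=-10/3 = (-10/3)·2 - (-10/3) = -10/3 kN·m
Load 3 — triangular load w₀=19 kN/m (0→w₀ over full span):
  M_3 = 3w₀Lx/20 - w₀L²/30 - w₀x³/(6L) = 3·19·4·2/20 - 19·4²/30 - 19·2³/(6·4) = 19/3 kN·m
Superposition: M = Σ M_i = 31/3 kN·m ≈ 10.333333 kN·m

M(2) = 31/3 kN·m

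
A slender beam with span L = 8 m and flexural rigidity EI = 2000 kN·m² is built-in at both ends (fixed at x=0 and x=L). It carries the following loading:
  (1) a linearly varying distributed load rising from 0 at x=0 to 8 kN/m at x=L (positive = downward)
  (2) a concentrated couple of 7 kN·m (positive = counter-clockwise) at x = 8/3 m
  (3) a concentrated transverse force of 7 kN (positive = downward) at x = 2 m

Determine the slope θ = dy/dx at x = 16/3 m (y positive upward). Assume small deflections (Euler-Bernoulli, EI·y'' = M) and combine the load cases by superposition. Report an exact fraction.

θ(16/3) = 3899/607500 rad

Load 1 — triangular load w₀=8 kN/m (0→w₀ over full span):
  θ_1 = -w₀(2x(L-x)(L-2x)(x+2L)+x²(L-x)²)/(120LEI) = -8·(2·(16/3)·(8-(16/3))·(8-2·(16/3))·((16/3)+2·8)+(16/3)²·(8-(16/3))²)/(120·8·2000) = 896/151875 rad
Load 2 — applied couple M₀=7 kN·m at a=8/3 m (b=L-a=16/3):
  θ_2 = (R_Ax²/2 - M_Ax - M₀(x-a))/EI  [x>a] with R_A=7/6, M_A=0 = ((7/6)·(16/3)²/2 - 0·(16/3) - 7·((16/3)-(8/3)))/2000 = -7/6750 rad
Load 3 — point force P=7 kN at a=2 m (b=L-a=6):
  θ_3 = Pa²(L-x)(2bL-(3b+a)(L-x))/(2L³EI)  [x>a] = 7·2²·(8-(16/3))·(2·6·8-(3·6+2)·(8-(16/3)))/(2·8³·2000) = 7/4500 rad
Superposition: θ = Σ θ_i = 3899/607500 rad ≈ 0.006418 rad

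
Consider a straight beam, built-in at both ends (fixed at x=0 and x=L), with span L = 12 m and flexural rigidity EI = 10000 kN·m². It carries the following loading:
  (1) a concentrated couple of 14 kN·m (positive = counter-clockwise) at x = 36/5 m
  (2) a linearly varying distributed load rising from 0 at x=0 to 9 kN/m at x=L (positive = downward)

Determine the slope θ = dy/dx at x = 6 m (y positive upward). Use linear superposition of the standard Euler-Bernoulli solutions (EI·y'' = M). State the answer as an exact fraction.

Load 1 — applied couple M₀=14 kN·m at a=36/5 m (b=L-a=24/5):
  θ_1 = (R_Ax²/2 - M_Ax)/EI  [x≤a] with R_A=42/25, M_A=112/25 = ((42/25)·6²/2 - (112/25)·6)/10000 = 21/62500 rad
Load 2 — triangular load w₀=9 kN/m (0→w₀ over full span):
  θ_2 = -w₀(2x(L-x)(L-2x)(x+2L)+x²(L-x)²)/(120LEI) = -9·(2·6·(12-6)·(12-2·6)·(6+2·12)+6²·(12-6)²)/(120·12·10000) = -81/100000 rad
Superposition: θ = Σ θ_i = -237/500000 rad ≈ -0.000474 rad

θ(6) = -237/500000 rad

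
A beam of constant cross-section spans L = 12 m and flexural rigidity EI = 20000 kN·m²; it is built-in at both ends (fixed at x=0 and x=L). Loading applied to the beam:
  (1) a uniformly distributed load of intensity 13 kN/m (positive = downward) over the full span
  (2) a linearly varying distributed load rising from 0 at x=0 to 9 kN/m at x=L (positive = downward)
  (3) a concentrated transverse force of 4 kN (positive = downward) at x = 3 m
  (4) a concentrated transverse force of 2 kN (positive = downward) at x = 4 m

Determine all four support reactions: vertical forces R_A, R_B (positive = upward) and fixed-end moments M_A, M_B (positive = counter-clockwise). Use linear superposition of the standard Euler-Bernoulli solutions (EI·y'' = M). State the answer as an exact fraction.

Load 1 — uniform load w=13 kN/m over full span:
  R_A = wL/2 = 13·12/2 = 78 kN
  M_A = wL²/12 = 13·12²/12 = 156 kN·m
  R_B = wL/2 = 13·12/2 = 78 kN
  M_B = -wL²/12 = -13·12²/12 = -156 kN·m
Load 2 — triangular load w₀=9 kN/m (0→w₀ over full span):
  R_A = 3w₀L/20 = 3·9·12/20 = 81/5 kN
  M_A = w₀L²/30 = 9·12²/30 = 216/5 kN·m
  R_B = 7w₀L/20 = 7·9·12/20 = 189/5 kN
  M_B = -w₀L²/20 = -9·12²/20 = -324/5 kN·m
Load 3 — point force P=4 kN at a=3 m (b=L-a=9):
  R_A = Pb²(3a+b)/L³ = 4·9²·(3·3+9)/12³ = 27/8 kN
  M_A = Pab²/L² = 4·3·9²/12² = 27/4 kN·m
  R_B = Pa²(a+3b)/L³ = 4·3²·(3+3·9)/12³ = 5/8 kN
  M_B = -Pa²b/L² = -4·3²·9/12² = -9/4 kN·m
Load 4 — point force P=2 kN at a=4 m (b=L-a=8):
  R_A = Pb²(3a+b)/L³ = 2·8²·(3·4+8)/12³ = 40/27 kN
  M_A = Pab²/L² = 2·4·8²/12² = 32/9 kN·m
  R_B = Pa²(a+3b)/L³ = 2·4²·(4+3·8)/12³ = 14/27 kN
  M_B = -Pa²b/L² = -2·4²·8/12² = -16/9 kN·m
Superposition: R_A = 106981/1080 kN, M_A = 37711/180 kN·m, R_B = 126299/1080 kN, M_B = -40469/180 kN·m

R_A = 106981/1080 kN, M_A = 37711/180 kN·m, R_B = 126299/1080 kN, M_B = -40469/180 kN·m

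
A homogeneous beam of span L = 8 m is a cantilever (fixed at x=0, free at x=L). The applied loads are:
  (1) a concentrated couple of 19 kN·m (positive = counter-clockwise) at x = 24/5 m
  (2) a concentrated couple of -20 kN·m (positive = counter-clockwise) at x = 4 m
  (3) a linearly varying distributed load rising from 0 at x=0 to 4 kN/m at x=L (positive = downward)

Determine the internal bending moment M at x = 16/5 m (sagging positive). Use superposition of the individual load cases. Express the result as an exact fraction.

M(16/5) = -4733/125 kN·m

Load 1 — applied couple M₀=19 kN·m at a=24/5 m (b=L-a=16/5):
  M_1 = M₀  [x≤a] = 19 = 19 kN·m
Load 2 — applied couple M₀=-20 kN·m at a=4 m (b=L-a=4):
  M_2 = M₀  [x≤a] = (-20) = -20 kN·m
Load 3 — triangular load w₀=4 kN/m (0→w₀ over full span):
  M_3 = w₀Lx/2 - w₀L²/3 - w₀x³/(6L) = 4·8·(16/5)/2 - 4·8²/3 - 4·(16/5)³/(6·8) = -4608/125 kN·m
Superposition: M = Σ M_i = -4733/125 kN·m ≈ -37.864000 kN·m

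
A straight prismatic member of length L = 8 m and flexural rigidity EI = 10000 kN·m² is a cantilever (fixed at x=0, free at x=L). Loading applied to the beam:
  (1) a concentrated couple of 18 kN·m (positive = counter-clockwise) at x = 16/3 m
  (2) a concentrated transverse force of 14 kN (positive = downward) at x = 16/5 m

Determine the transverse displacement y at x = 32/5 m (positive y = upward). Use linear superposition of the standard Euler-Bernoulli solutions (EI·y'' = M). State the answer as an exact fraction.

y(32/5) = -112/46875 m

Load 1 — applied couple M₀=18 kN·m at a=16/3 m (b=L-a=8/3):
  y_1 = M₀a(2x-a)/(2EI)  [x>a] = 18·(16/3)·(2·(32/5)-(16/3))/(2·10000) = 112/3125 m
Load 2 — point force P=14 kN at a=16/5 m (b=L-a=24/5):
  y_2 = -Pa²(3x-a)/(6EI)  [x>a] = -14·(16/5)²·(3·(32/5)-(16/5))/(6·10000) = -1792/46875 m
Superposition: y = Σ y_i = -112/46875 m ≈ -0.002389 m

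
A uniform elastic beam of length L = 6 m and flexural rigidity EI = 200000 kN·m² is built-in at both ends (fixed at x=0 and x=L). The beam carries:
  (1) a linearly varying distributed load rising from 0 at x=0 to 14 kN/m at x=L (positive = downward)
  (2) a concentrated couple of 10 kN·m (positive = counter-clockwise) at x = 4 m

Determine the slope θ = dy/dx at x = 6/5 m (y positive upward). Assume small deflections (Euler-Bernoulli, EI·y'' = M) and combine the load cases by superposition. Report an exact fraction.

Load 1 — triangular load w₀=14 kN/m (0→w₀ over full span):
  θ_1 = -w₀(2x(L-x)(L-2x)(x+2L)+x²(L-x)²)/(120LEI) = -14·(2·(6/5)·(6-(6/5))·(6-2·(6/5))·((6/5)+2·6)+(6/5)²·(6-(6/5))²)/(120·6·200000) = -441/7812500 rad
Load 2 — applied couple M₀=10 kN·m at a=4 m (b=L-a=2):
  θ_2 = (R_Ax²/2 - M_Ax)/EI  [x≤a] with R_A=20/9, M_A=10/3 = ((20/9)·(6/5)²/2 - (10/3)·(6/5))/200000 = -3/250000 rad
Superposition: θ = Σ θ_i = -2139/31250000 rad ≈ -0.000068 rad

θ(6/5) = -2139/31250000 rad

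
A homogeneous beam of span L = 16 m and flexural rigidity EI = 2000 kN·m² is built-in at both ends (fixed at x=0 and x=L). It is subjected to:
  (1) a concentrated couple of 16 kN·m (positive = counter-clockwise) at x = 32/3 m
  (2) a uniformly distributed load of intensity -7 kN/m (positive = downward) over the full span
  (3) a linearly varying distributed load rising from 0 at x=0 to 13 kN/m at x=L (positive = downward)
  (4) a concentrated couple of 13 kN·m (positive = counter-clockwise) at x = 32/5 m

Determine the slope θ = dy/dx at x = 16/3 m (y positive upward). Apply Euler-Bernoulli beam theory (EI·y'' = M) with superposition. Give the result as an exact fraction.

θ(16/3) = 199/759375 rad

Load 1 — applied couple M₀=16 kN·m at a=32/3 m (b=L-a=16/3):
  θ_1 = (R_Ax²/2 - M_Ax)/EI  [x≤a] with R_A=4/3, M_A=16/3 = ((4/3)·(16/3)²/2 - (16/3)·(16/3))/2000 = -16/3375 rad
Load 2 — uniform load w=-7 kN/m over full span:
  θ_2 = -wx(L-x)(L-2x)/(12EI) = -(-7)·(16/3)·(16-(16/3))·(16-2·(16/3))/(12·2000) = 896/10125 rad
Load 3 — triangular load w₀=13 kN/m (0→w₀ over full span):
  θ_3 = -w₀(2x(L-x)(L-2x)(x+2L)+x²(L-x)²)/(120LEI) = -13·(2·(16/3)·(16-(16/3))·(16-2·(16/3))·((16/3)+2·16)+(16/3)²·(16-(16/3))²)/(120·16·2000) = -13312/151875 rad
Load 4 — applied couple M₀=13 kN·m at a=32/5 m (b=L-a=48/5):
  θ_4 = (R_Ax²/2 - M_Ax)/EI  [x≤a] with R_A=117/100, M_A=39/25 = ((117/100)·(16/3)²/2 - (39/25)·(16/3))/2000 = 13/3125 rad
Superposition: θ = Σ θ_i = 199/759375 rad ≈ 0.000262 rad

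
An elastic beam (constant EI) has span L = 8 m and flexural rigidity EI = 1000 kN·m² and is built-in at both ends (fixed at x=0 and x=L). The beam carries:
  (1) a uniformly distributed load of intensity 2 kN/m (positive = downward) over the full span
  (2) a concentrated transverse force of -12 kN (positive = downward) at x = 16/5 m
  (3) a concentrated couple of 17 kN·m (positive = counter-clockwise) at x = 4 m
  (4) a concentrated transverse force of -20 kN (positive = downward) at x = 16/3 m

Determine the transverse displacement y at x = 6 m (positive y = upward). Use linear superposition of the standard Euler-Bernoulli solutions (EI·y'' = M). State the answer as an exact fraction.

y(6) = 52981/1620000 m

Load 1 — uniform load w=2 kN/m over full span:
  y_1 = -wx²(L-x)²/(24EI) = -2·6²·(8-6)²/(24·1000) = -3/250 m
Load 2 — point force P=-12 kN at a=16/5 m (b=L-a=24/5):
  y_2 = -Pa²(L-x)²(3bL-(3b+a)(L-x))/(6L³EI)  [x>a] = -(-12)·(16/5)²·(8-6)²·(3·(24/5)·8-(3·(24/5)+(16/5))·(8-6))/(6·8³·1000) = 8/625 m
Load 3 — applied couple M₀=17 kN·m at a=4 m (b=L-a=4):
  y_3 = (R_Ax³/6 - M_Ax²/2 - M₀(x-a)²/2)/EI  [x>a] with R_A=51/16, M_A=17/4 = ((51/16)·6³/6 - (17/4)·6²/2 - 17·(6-4)²/2)/1000 = 17/4000 m
Load 4 — point force P=-20 kN at a=16/3 m (b=L-a=8/3):
  y_4 = -Pa²(L-x)²(3bL-(3b+a)(L-x))/(6L³EI)  [x>a] = -(-20)·(16/3)²·(8-6)²·(3·(8/3)·8-(3·(8/3)+(16/3))·(8-6))/(6·8³·1000) = 56/2025 m
Superposition: y = Σ y_i = 52981/1620000 m ≈ 0.032704 m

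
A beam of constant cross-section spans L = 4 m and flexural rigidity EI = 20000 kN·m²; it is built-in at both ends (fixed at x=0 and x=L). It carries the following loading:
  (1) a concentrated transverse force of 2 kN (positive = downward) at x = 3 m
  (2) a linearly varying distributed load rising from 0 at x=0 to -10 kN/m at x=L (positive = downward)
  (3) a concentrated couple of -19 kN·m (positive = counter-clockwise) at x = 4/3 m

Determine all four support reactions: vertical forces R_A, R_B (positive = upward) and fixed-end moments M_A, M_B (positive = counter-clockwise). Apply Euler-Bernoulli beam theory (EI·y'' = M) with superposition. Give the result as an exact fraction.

R_A = -577/48 kN, M_A = -119/24 kN·m, R_B = -287/48 kN, M_B = 13/24 kN·m

Load 1 — point force P=2 kN at a=3 m (b=L-a=1):
  R_A = Pb²(3a+b)/L³ = 2·1²·(3·3+1)/4³ = 5/16 kN
  M_A = Pab²/L² = 2·3·1²/4² = 3/8 kN·m
  R_B = Pa²(a+3b)/L³ = 2·3²·(3+3·1)/4³ = 27/16 kN
  M_B = -Pa²b/L² = -2·3²·1/4² = -9/8 kN·m
Load 2 — triangular load w₀=-10 kN/m (0→w₀ over full span):
  R_A = 3w₀L/20 = 3·(-10)·4/20 = -6 kN
  M_A = w₀L²/30 = (-10)·4²/30 = -16/3 kN·m
  R_B = 7w₀L/20 = 7·(-10)·4/20 = -14 kN
  M_B = -w₀L²/20 = -(-10)·4²/20 = 8 kN·m
Load 3 — applied couple M₀=-19 kN·m at a=4/3 m (b=L-a=8/3):
  R_A = 6M₀ab/L³ = 6·(-19)·(4/3)·(8/3)/4³ = -19/3 kN
  M_A = M₀b(2a-b)/L² = (-19)·(8/3)·(2·(4/3)-(8/3))/4² = 0 kN·m
  R_B = -6M₀ab/L³ = -6·(-19)·(4/3)·(8/3)/4³ = 19/3 kN
  M_B = M₀a(2b-a)/L² = (-19)·(4/3)·(2·(8/3)-(4/3))/4² = -19/3 kN·m
Superposition: R_A = -577/48 kN, M_A = -119/24 kN·m, R_B = -287/48 kN, M_B = 13/24 kN·m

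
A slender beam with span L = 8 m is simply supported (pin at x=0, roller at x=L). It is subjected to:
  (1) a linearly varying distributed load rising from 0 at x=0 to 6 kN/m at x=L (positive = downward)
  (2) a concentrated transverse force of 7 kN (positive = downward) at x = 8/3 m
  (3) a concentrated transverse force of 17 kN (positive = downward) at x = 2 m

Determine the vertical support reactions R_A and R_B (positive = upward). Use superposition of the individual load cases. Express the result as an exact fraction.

R_A = 305/12 kN, R_B = 271/12 kN

Load 1 — triangular load w₀=6 kN/m (0→w₀ over full span):
  R_A = w₀L/6 = 6·8/6 = 8 kN
  R_B = w₀L/3 = 6·8/3 = 16 kN
Load 2 — point force P=7 kN at a=8/3 m (b=L-a=16/3):
  R_A = Pb/L = 7·(16/3)/8 = 14/3 kN
  R_B = Pa/L = 7·(8/3)/8 = 7/3 kN
Load 3 — point force P=17 kN at a=2 m (b=L-a=6):
  R_A = Pb/L = 17·6/8 = 51/4 kN
  R_B = Pa/L = 17·2/8 = 17/4 kN
Superposition: R_A = 305/12 kN, R_B = 271/12 kN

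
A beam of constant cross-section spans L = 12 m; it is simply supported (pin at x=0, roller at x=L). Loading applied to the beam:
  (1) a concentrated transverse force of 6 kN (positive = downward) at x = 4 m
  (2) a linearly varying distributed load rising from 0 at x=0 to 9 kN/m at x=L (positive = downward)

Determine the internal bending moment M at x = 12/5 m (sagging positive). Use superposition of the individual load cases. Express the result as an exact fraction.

M(12/5) = 6384/125 kN·m

Load 1 — point force P=6 kN at a=4 m (b=L-a=8):
  M_1 = Pbx/L  [x≤a] = 6·8·(12/5)/12 = 48/5 kN·m
Load 2 — triangular load w₀=9 kN/m (0→w₀ over full span):
  M_2 = w₀Lx/6 - w₀x³/(6L) = 9·12·(12/5)/6 - 9·(12/5)³/(6·12) = 5184/125 kN·m
Superposition: M = Σ M_i = 6384/125 kN·m ≈ 51.072000 kN·m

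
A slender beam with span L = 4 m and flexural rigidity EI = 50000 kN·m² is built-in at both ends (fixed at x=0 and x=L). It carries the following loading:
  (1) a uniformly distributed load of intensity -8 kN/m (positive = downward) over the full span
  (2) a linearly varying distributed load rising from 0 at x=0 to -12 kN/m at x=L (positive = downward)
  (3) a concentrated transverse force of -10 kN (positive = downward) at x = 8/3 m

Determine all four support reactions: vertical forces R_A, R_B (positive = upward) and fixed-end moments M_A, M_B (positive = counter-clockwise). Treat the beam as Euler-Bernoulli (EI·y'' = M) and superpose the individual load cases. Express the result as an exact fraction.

R_A = -3482/135 kN, M_A = -2704/135 kN·m, R_B = -5428/135 kN, M_B = 3536/135 kN·m

Load 1 — uniform load w=-8 kN/m over full span:
  R_A = wL/2 = (-8)·4/2 = -16 kN
  M_A = wL²/12 = (-8)·4²/12 = -32/3 kN·m
  R_B = wL/2 = (-8)·4/2 = -16 kN
  M_B = -wL²/12 = -(-8)·4²/12 = 32/3 kN·m
Load 2 — triangular load w₀=-12 kN/m (0→w₀ over full span):
  R_A = 3w₀L/20 = 3·(-12)·4/20 = -36/5 kN
  M_A = w₀L²/30 = (-12)·4²/30 = -32/5 kN·m
  R_B = 7w₀L/20 = 7·(-12)·4/20 = -84/5 kN
  M_B = -w₀L²/20 = -(-12)·4²/20 = 48/5 kN·m
Load 3 — point force P=-10 kN at a=8/3 m (b=L-a=4/3):
  R_A = Pb²(3a+b)/L³ = (-10)·(4/3)²·(3·(8/3)+(4/3))/4³ = -70/27 kN
  M_A = Pab²/L² = (-10)·(8/3)·(4/3)²/4² = -80/27 kN·m
  R_B = Pa²(a+3b)/L³ = (-10)·(8/3)²·((8/3)+3·(4/3))/4³ = -200/27 kN
  M_B = -Pa²b/L² = -(-10)·(8/3)²·(4/3)/4² = 160/27 kN·m
Superposition: R_A = -3482/135 kN, M_A = -2704/135 kN·m, R_B = -5428/135 kN, M_B = 3536/135 kN·m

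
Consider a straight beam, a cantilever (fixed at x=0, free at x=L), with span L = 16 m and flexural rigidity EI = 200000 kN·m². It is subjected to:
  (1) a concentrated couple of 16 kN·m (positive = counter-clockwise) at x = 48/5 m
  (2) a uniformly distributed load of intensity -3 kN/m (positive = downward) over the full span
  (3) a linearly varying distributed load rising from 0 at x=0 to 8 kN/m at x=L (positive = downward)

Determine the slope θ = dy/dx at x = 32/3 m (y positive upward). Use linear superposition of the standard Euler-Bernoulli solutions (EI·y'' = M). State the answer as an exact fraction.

θ(32/3) = -33884/3796875 rad

Load 1 — applied couple M₀=16 kN·m at a=48/5 m (b=L-a=32/5):
  θ_1 = M₀a/EI  [x>a] = 16·(48/5)/200000 = 12/15625 rad
Load 2 — uniform load w=-3 kN/m over full span:
  θ_2 = -wx(x²-3Lx+3L²)/(6EI) = -(-3)·(32/3)·((32/3)²-3·16·(32/3)+3·16²)/(6·200000) = 832/84375 rad
Load 3 — triangular load w₀=8 kN/m (0→w₀ over full span):
  θ_3 = (w₀Lx²/4-w₀L²x/3-w₀x⁴/(24L))/EI = (8·16·(32/3)²/4-8·16²·(32/3)/3-8·(32/3)⁴/(24·16))/200000 = -14848/759375 rad
Superposition: θ = Σ θ_i = -33884/3796875 rad ≈ -0.008924 rad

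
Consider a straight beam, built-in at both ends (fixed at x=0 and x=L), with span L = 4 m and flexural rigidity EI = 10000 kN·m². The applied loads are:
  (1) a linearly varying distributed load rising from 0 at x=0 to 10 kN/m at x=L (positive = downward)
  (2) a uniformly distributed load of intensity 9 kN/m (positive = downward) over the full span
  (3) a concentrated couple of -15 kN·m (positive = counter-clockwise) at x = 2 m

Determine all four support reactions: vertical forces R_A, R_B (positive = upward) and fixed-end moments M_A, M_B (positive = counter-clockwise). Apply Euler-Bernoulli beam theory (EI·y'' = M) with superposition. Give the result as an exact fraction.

Load 1 — triangular load w₀=10 kN/m (0→w₀ over full span):
  R_A = 3w₀L/20 = 3·10·4/20 = 6 kN
  M_A = w₀L²/30 = 10·4²/30 = 16/3 kN·m
  R_B = 7w₀L/20 = 7·10·4/20 = 14 kN
  M_B = -w₀L²/20 = -10·4²/20 = -8 kN·m
Load 2 — uniform load w=9 kN/m over full span:
  R_A = wL/2 = 9·4/2 = 18 kN
  M_A = wL²/12 = 9·4²/12 = 12 kN·m
  R_B = wL/2 = 9·4/2 = 18 kN
  M_B = -wL²/12 = -9·4²/12 = -12 kN·m
Load 3 — applied couple M₀=-15 kN·m at a=2 m (b=L-a=2):
  R_A = 6M₀ab/L³ = 6·(-15)·2·2/4³ = -45/8 kN
  M_A = M₀b(2a-b)/L² = (-15)·2·(2·2-2)/4² = -15/4 kN·m
  R_B = -6M₀ab/L³ = -6·(-15)·2·2/4³ = 45/8 kN
  M_B = M₀a(2b-a)/L² = (-15)·2·(2·2-2)/4² = -15/4 kN·m
Superposition: R_A = 147/8 kN, M_A = 163/12 kN·m, R_B = 301/8 kN, M_B = -95/4 kN·m

R_A = 147/8 kN, M_A = 163/12 kN·m, R_B = 301/8 kN, M_B = -95/4 kN·m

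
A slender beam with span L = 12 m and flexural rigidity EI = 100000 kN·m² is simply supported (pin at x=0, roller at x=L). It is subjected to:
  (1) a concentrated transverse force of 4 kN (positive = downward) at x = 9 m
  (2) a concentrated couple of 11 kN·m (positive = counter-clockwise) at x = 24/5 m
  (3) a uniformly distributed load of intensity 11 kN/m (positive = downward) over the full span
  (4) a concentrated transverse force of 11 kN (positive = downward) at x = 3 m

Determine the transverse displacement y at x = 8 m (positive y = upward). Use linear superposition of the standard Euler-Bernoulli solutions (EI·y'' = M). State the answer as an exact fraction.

y(8) = -1286183/45000000 m

Load 1 — point force P=4 kN at a=9 m (b=L-a=3):
  y_1 = -Pbx(L²-b²-x²)/(6LEI)  [x≤a] = -4·3·8·(12²-3²-8²)/(6·12·100000) = -71/75000 m
Load 2 — applied couple M₀=11 kN·m at a=24/5 m (b=L-a=36/5):
  y_2 = (M₀x³/(6L)-M₀(x-a)²/2+C₁x)/EI  [x>a] with C₁=M₀(3b²-L²)/(6L)=44/25 = (11·8³/(6·12)-11·(8-(24/5))²/2+(44/25)·8)/100000 = 253/703125 m
Load 3 — uniform load w=11 kN/m over full span:
  y_3 = -wx(L³-2Lx²+x³)/(24EI) = -11·8·(12³-2·12·8²+8³)/(24·100000) = -242/9375 m
Load 4 — point force P=11 kN at a=3 m (b=L-a=9):
  y_4 = -Pa(L-x)(2Lx-a²-x²)/(6LEI)  [x>a] = -11·3·(12-8)·(2·12·8-3²-8²)/(6·12·100000) = -1309/600000 m
Superposition: y = Σ y_i = -1286183/45000000 m ≈ -0.028582 m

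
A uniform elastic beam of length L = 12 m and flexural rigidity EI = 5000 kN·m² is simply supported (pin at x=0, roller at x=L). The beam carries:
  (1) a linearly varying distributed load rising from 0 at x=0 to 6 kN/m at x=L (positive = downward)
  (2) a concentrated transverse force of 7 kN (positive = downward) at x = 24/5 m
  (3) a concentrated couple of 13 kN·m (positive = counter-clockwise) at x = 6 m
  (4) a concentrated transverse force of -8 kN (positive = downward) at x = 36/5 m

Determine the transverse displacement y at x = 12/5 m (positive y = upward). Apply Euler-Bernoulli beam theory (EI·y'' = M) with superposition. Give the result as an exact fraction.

Load 1 — triangular load w₀=6 kN/m (0→w₀ over full span):
  y_1 = -w₀x(7L⁴-10L²x²+3x⁴)/(360LEI) = -6·(12/5)·(7·12⁴-10·12²·(12/5)²+3·(12/5)⁴)/(360·12·5000) = -891648/9765625 m
Load 2 — point force P=7 kN at a=24/5 m (b=L-a=36/5):
  y_2 = -Pbx(L²-b²-x²)/(6LEI)  [x≤a] = -7·(36/5)·(12/5)·(12²-(36/5)²-(12/5)²)/(6·12·5000) = -2268/78125 m
Load 3 — applied couple M₀=13 kN·m at a=6 m (b=L-a=6):
  y_3 = (M₀x³/(6L)+C₁x)/EI  [x≤a] with C₁=M₀(3b²-L²)/(6L)=-13/2 = (13·(12/5)³/(6·12)+(-13/2)·(12/5))/5000 = -819/312500 m
Load 4 — point force P=-8 kN at a=36/5 m (b=L-a=24/5):
  y_4 = -Pbx(L²-b²-x²)/(6LEI)  [x≤a] = -(-8)·(24/5)·(12/5)·(12²-(24/5)²-(12/5)²)/(6·12·5000) = 2304/78125 m
Superposition: y = Σ y_i = -3650967/39062500 m ≈ -0.093465 m

y(12/5) = -3650967/39062500 m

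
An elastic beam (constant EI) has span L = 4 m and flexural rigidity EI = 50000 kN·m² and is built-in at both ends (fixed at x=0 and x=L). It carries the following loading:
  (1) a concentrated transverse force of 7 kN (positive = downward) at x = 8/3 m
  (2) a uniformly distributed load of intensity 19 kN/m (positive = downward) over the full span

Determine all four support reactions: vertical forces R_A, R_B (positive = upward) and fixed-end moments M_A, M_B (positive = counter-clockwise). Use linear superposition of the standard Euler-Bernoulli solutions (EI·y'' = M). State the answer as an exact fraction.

R_A = 1075/27 kN, M_A = 740/27 kN·m, R_B = 1166/27 kN, M_B = -796/27 kN·m

Load 1 — point force P=7 kN at a=8/3 m (b=L-a=4/3):
  R_A = Pb²(3a+b)/L³ = 7·(4/3)²·(3·(8/3)+(4/3))/4³ = 49/27 kN
  M_A = Pab²/L² = 7·(8/3)·(4/3)²/4² = 56/27 kN·m
  R_B = Pa²(a+3b)/L³ = 7·(8/3)²·((8/3)+3·(4/3))/4³ = 140/27 kN
  M_B = -Pa²b/L² = -7·(8/3)²·(4/3)/4² = -112/27 kN·m
Load 2 — uniform load w=19 kN/m over full span:
  R_A = wL/2 = 19·4/2 = 38 kN
  M_A = wL²/12 = 19·4²/12 = 76/3 kN·m
  R_B = wL/2 = 19·4/2 = 38 kN
  M_B = -wL²/12 = -19·4²/12 = -76/3 kN·m
Superposition: R_A = 1075/27 kN, M_A = 740/27 kN·m, R_B = 1166/27 kN, M_B = -796/27 kN·m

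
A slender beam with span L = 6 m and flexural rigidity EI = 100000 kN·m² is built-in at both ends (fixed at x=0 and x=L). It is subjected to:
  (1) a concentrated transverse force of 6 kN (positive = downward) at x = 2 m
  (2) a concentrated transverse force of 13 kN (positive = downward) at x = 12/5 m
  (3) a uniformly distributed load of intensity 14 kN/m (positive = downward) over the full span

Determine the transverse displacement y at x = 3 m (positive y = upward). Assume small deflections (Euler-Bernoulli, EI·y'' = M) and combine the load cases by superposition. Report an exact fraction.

Load 1 — point force P=6 kN at a=2 m (b=L-a=4):
  y_1 = -Pa²(L-x)²(3bL-(3b+a)(L-x))/(6L³EI)  [x>a] = -6·2²·(6-3)²·(3·4·6-(3·4+2)·(6-3))/(6·6³·100000) = -1/20000 m
Load 2 — point force P=13 kN at a=12/5 m (b=L-a=18/5):
  y_2 = -Pa²(L-x)²(3bL-(3b+a)(L-x))/(6L³EI)  [x>a] = -13·(12/5)²·(6-3)²·(3·(18/5)·6-(3·(18/5)+(12/5))·(6-3))/(6·6³·100000) = -819/6250000 m
Load 3 — uniform load w=14 kN/m over full span:
  y_3 = -wx²(L-x)²/(24EI) = -14·3²·(6-3)²/(24·100000) = -189/400000 m
Superposition: y = Σ y_i = -32677/50000000 m ≈ -0.000654 m

y(3) = -32677/50000000 m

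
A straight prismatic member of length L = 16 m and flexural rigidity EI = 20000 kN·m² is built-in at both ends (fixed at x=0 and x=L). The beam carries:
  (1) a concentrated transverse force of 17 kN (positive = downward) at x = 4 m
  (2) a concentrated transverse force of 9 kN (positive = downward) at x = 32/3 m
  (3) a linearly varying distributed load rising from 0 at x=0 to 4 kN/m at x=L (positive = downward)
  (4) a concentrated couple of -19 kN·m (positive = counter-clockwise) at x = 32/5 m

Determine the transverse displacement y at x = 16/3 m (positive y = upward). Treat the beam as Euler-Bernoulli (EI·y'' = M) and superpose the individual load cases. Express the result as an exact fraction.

y(16/3) = -309416/11390625 m

Load 1 — point force P=17 kN at a=4 m (b=L-a=12):
  y_1 = -Pa²(L-x)²(3bL-(3b+a)(L-x))/(6L³EI)  [x>a] = -17·4²·(16-(16/3))²·(3·12·16-(3·12+4)·(16-(16/3)))/(6·16³·20000) = -476/50625 m
Load 2 — point force P=9 kN at a=32/3 m (b=L-a=16/3):
  y_2 = -Pb²x²(3aL-(3a+b)x)/(6L³EI)  [x≤a] = -9·(16/3)²·(16/3)²·(3·(32/3)·16-(3·(32/3)+(16/3))·(16/3))/(6·16³·20000) = -704/151875 m
Load 3 — triangular load w₀=4 kN/m (0→w₀ over full span):
  y_3 = -w₀x²(L-x)²(x+2L)/(120LEI) = -4·(16/3)²·(16-(16/3))²·((16/3)+2·16)/(120·16·20000) = -28672/2278125 m
Load 4 — applied couple M₀=-19 kN·m at a=32/5 m (b=L-a=48/5):
  y_4 = (R_Ax³/6 - M_Ax²/2)/EI  [x≤a] with R_A=-171/100, M_A=-57/25 = ((-171/100)·(16/3)³/6 - (-57/25)·(16/3)²/2)/20000 = -76/140625 m
Superposition: y = Σ y_i = -309416/11390625 m ≈ -0.027164 m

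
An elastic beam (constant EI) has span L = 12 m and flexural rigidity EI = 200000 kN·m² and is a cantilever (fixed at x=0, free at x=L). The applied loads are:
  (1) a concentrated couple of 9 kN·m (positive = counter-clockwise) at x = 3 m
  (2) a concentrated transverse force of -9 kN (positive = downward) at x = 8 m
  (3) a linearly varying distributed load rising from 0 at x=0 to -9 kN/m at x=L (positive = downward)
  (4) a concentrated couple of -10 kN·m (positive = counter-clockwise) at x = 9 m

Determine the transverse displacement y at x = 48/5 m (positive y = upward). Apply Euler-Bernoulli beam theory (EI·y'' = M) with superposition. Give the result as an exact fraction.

Load 1 — applied couple M₀=9 kN·m at a=3 m (b=L-a=9):
  y_1 = M₀a(2x-a)/(2EI)  [x>a] = 9·3·(2·(48/5)-3)/(2·200000) = 2187/2000000 m
Load 2 — point force P=-9 kN at a=8 m (b=L-a=4):
  y_2 = -Pa²(3x-a)/(6EI)  [x>a] = -(-9)·8²·(3·(48/5)-8)/(6·200000) = 156/15625 m
Load 3 — triangular load w₀=-9 kN/m (0→w₀ over full span):
  y_3 = (w₀Lx³/12-w₀L²x²/6-w₀x⁵/(120L))/EI = ((-9)·12·(48/5)³/12-(-9)·12²·(48/5)²/6-(-9)·(48/5)⁵/(120·12))/200000 = 3040416/48828125 m
Load 4 — applied couple M₀=-10 kN·m at a=9 m (b=L-a=3):
  y_4 = M₀a(2x-a)/(2EI)  [x>a] = (-10)·9·(2·(48/5)-9)/(2·200000) = -459/200000 m
Superposition: y = Σ y_i = 444063873/6250000000 m ≈ 0.071050 m

y(48/5) = 444063873/6250000000 m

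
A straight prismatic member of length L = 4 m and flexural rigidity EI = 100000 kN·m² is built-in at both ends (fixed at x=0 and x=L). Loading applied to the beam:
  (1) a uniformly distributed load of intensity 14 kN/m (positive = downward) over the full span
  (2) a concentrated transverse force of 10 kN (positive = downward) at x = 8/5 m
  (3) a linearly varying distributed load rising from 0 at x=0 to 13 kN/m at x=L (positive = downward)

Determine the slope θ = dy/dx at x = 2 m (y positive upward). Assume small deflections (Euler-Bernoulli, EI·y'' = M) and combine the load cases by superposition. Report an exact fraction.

Load 1 — uniform load w=14 kN/m over full span:
  θ_1 = -wx(L-x)(L-2x)/(12EI) = -14·2·(4-2)·(4-2·2)/(12·100000) = 0 rad
Load 2 — point force P=10 kN at a=8/5 m (b=L-a=12/5):
  θ_2 = Pa²(L-x)(2bL-(3b+a)(L-x))/(2L³EI)  [x>a] = 10·(8/5)²·(4-2)·(2·(12/5)·4-(3·(12/5)+(8/5))·(4-2))/(2·4³·100000) = 1/156250 rad
Load 3 — triangular load w₀=13 kN/m (0→w₀ over full span):
  θ_3 = -w₀(2x(L-x)(L-2x)(x+2L)+x²(L-x)²)/(120LEI) = -13·(2·2·(4-2)·(4-2·2)·(2+2·4)+2²·(4-2)²)/(120·4·100000) = -13/3000000 rad
Superposition: θ = Σ θ_i = 31/15000000 rad ≈ 0.000002 rad

θ(2) = 31/15000000 rad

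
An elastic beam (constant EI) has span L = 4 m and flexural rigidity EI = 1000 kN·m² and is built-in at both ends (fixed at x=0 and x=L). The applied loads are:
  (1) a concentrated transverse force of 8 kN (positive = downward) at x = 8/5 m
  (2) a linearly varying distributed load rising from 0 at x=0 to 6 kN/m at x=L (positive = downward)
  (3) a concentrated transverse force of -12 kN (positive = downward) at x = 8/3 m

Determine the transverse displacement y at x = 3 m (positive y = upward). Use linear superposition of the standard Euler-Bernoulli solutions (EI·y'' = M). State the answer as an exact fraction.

y(3) = -497/2160000 m

Load 1 — point force P=8 kN at a=8/5 m (b=L-a=12/5):
  y_1 = -Pa²(L-x)²(3bL-(3b+a)(L-x))/(6L³EI)  [x>a] = -8·(8/5)²·(4-3)²·(3·(12/5)·4-(3·(12/5)+(8/5))·(4-3))/(6·4³·1000) = -2/1875 m
Load 2 — triangular load w₀=6 kN/m (0→w₀ over full span):
  y_2 = -w₀x²(L-x)²(x+2L)/(120LEI) = -6·3²·(4-3)²·(3+2·4)/(120·4·1000) = -99/80000 m
Load 3 — point force P=-12 kN at a=8/3 m (b=L-a=4/3):
  y_3 = -Pa²(L-x)²(3bL-(3b+a)(L-x))/(6L³EI)  [x>a] = -(-12)·(8/3)²·(4-3)²·(3·(4/3)·4-(3·(4/3)+(8/3))·(4-3))/(6·4³·1000) = 7/3375 m
Superposition: y = Σ y_i = -497/2160000 m ≈ -0.000230 m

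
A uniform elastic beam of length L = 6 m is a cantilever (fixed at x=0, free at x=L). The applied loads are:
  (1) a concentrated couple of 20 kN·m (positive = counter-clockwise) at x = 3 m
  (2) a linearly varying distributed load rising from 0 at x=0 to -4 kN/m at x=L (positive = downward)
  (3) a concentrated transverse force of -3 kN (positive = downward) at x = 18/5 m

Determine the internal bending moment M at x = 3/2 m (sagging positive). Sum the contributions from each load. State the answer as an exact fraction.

Load 1 — applied couple M₀=20 kN·m at a=3 m (b=L-a=3):
  M_1 = M₀  [x≤a] = 20 = 20 kN·m
Load 2 — triangular load w₀=-4 kN/m (0→w₀ over full span):
  M_2 = w₀Lx/2 - w₀L²/3 - w₀x³/(6L) = (-4)·6·(3/2)/2 - (-4)·6²/3 - (-4)·(3/2)³/(6·6) = 243/8 kN·m
Load 3 — point force P=-3 kN at a=18/5 m (b=L-a=12/5):
  M_3 = -P(a-x)  [x≤a] = -(-3)·((18/5)-(3/2)) = 63/10 kN·m
Superposition: M = Σ M_i = 2267/40 kN·m ≈ 56.675000 kN·m

M(3/2) = 2267/40 kN·m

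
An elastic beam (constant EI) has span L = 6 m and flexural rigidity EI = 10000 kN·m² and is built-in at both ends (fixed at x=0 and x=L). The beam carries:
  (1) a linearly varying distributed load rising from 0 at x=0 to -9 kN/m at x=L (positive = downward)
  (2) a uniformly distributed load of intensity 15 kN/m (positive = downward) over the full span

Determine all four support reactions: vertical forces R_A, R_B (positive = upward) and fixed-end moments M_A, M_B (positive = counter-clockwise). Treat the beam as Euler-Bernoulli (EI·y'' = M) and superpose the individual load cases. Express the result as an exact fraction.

R_A = 369/10 kN, M_A = 171/5 kN·m, R_B = 261/10 kN, M_B = -144/5 kN·m

Load 1 — triangular load w₀=-9 kN/m (0→w₀ over full span):
  R_A = 3w₀L/20 = 3·(-9)·6/20 = -81/10 kN
  M_A = w₀L²/30 = (-9)·6²/30 = -54/5 kN·m
  R_B = 7w₀L/20 = 7·(-9)·6/20 = -189/10 kN
  M_B = -w₀L²/20 = -(-9)·6²/20 = 81/5 kN·m
Load 2 — uniform load w=15 kN/m over full span:
  R_A = wL/2 = 15·6/2 = 45 kN
  M_A = wL²/12 = 15·6²/12 = 45 kN·m
  R_B = wL/2 = 15·6/2 = 45 kN
  M_B = -wL²/12 = -15·6²/12 = -45 kN·m
Superposition: R_A = 369/10 kN, M_A = 171/5 kN·m, R_B = 261/10 kN, M_B = -144/5 kN·m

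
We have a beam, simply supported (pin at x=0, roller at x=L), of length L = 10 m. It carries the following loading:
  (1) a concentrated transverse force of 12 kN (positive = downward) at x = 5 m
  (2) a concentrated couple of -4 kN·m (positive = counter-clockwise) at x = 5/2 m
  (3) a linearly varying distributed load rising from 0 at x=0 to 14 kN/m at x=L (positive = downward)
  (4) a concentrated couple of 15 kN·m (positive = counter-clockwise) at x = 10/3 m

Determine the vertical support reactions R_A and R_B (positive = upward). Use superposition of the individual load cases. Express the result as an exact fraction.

R_A = 913/30 kN, R_B = 1547/30 kN

Load 1 — point force P=12 kN at a=5 m (b=L-a=5):
  R_A = Pb/L = 12·5/10 = 6 kN
  R_B = Pa/L = 12·5/10 = 6 kN
Load 2 — applied couple M₀=-4 kN·m at a=5/2 m (b=L-a=15/2):
  R_A = M₀/L = (-4)/10 = -2/5 kN
  R_B = -M₀/L = -(-4)/10 = 2/5 kN
Load 3 — triangular load w₀=14 kN/m (0→w₀ over full span):
  R_A = w₀L/6 = 14·10/6 = 70/3 kN
  R_B = w₀L/3 = 14·10/3 = 140/3 kN
Load 4 — applied couple M₀=15 kN·m at a=10/3 m (b=L-a=20/3):
  R_A = M₀/L = 15/10 = 3/2 kN
  R_B = -M₀/L = -15/10 = -3/2 kN
Superposition: R_A = 913/30 kN, R_B = 1547/30 kN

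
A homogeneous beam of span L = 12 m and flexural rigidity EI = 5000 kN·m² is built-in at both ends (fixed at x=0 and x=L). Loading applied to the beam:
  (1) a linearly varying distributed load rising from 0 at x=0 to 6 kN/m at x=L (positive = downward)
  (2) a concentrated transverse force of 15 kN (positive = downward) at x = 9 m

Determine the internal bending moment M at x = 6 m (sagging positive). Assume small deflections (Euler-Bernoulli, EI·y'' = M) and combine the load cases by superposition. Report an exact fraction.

Load 1 — triangular load w₀=6 kN/m (0→w₀ over full span):
  M_1 = 3w₀Lx/20 - w₀L²/30 - w₀x³/(6L) = 3·6·12·6/20 - 6·12²/30 - 6·6³/(6·12) = 18 kN·m
Load 2 — point force P=15 kN at a=9 m (b=L-a=3):
  M_2 = Pb²(3a+b)x/L³ - Pab²/L²  [x≤a] = 15·3²·(3·9+3)·6/12³ - 15·9·3²/12² = 45/8 kN·m
Superposition: M = Σ M_i = 189/8 kN·m ≈ 23.625000 kN·m

M(6) = 189/8 kN·m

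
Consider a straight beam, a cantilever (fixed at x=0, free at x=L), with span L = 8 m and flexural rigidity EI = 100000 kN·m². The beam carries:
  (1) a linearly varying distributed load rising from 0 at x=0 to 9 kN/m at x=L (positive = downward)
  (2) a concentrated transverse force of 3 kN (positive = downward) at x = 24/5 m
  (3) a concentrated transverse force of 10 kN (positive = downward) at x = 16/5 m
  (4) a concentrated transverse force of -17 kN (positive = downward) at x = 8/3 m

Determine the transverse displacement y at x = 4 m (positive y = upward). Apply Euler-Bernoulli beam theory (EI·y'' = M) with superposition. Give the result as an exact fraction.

y(4) = -152753/12656250 m

Load 1 — triangular load w₀=9 kN/m (0→w₀ over full span):
  y_1 = (w₀Lx³/12-w₀L²x²/6-w₀x⁵/(120L))/EI = (9·8·4³/12-9·8²·4²/6-9·4⁵/(120·8))/100000 = -363/31250 m
Load 2 — point force P=3 kN at a=24/5 m (b=L-a=16/5):
  y_2 = -Px²(3a-x)/(6EI)  [x≤a] = -3·4²·(3·(24/5)-4)/(6·100000) = -13/15625 m
Load 3 — point force P=10 kN at a=16/5 m (b=L-a=24/5):
  y_3 = -Pa²(3x-a)/(6EI)  [x>a] = -10·(16/5)²·(3·4-(16/5))/(6·100000) = -352/234375 m
Load 4 — point force P=-17 kN at a=8/3 m (b=L-a=16/3):
  y_4 = -Pa²(3x-a)/(6EI)  [x>a] = -(-17)·(8/3)²·(3·4-(8/3))/(6·100000) = 476/253125 m
Superposition: y = Σ y_i = -152753/12656250 m ≈ -0.012069 m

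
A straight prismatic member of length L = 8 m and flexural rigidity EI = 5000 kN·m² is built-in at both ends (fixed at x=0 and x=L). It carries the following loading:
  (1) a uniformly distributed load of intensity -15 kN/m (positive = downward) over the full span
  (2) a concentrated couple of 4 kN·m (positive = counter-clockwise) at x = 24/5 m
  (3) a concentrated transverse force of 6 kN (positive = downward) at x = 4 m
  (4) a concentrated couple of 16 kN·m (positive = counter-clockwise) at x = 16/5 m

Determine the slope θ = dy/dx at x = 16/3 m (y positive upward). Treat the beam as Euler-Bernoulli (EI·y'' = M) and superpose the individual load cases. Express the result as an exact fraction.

Load 1 — uniform load w=-15 kN/m over full span:
  θ_1 = -wx(L-x)(L-2x)/(12EI) = -(-15)·(16/3)·(8-(16/3))·(8-2·(16/3))/(12·5000) = -32/3375 rad
Load 2 — applied couple M₀=4 kN·m at a=24/5 m (b=L-a=16/5):
  θ_2 = (R_Ax²/2 - M_Ax - M₀(x-a))/EI  [x>a] with R_A=18/25, M_A=32/25 = ((18/25)·(16/3)²/2 - (32/25)·(16/3) - 4·((16/3)-(24/5)))/5000 = 4/15625 rad
Load 3 — point force P=6 kN at a=4 m (b=L-a=4):
  θ_3 = Pa²(L-x)(2bL-(3b+a)(L-x))/(2L³EI)  [x>a] = 6·4²·(8-(16/3))·(2·4·8-(3·4+4)·(8-(16/3)))/(2·8³·5000) = 2/1875 rad
Load 4 — applied couple M₀=16 kN·m at a=16/5 m (b=L-a=24/5):
  θ_4 = (R_Ax²/2 - M_Ax - M₀(x-a))/EI  [x>a] with R_A=72/25, M_A=48/25 = ((72/25)·(16/3)²/2 - (48/25)·(16/3) - 16·((16/3)-(16/5)))/5000 = -32/46875 rad
Superposition: θ = Σ θ_i = -746/84375 rad ≈ -0.008841 rad

θ(16/3) = -746/84375 rad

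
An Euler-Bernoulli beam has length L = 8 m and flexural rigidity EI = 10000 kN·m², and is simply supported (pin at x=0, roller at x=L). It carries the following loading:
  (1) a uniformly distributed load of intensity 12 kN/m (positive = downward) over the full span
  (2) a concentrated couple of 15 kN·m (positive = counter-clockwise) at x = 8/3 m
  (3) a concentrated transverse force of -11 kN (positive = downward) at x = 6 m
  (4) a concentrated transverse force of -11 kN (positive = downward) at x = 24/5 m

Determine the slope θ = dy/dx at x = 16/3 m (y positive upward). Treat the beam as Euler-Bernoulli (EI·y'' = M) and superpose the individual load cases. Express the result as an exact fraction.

θ(16/3) = 562897/67500000 rad

Load 1 — uniform load w=12 kN/m over full span:
  θ_1 = -w(L³-6Lx²+4x³)/(24EI) = -12·(8³-6·8·(16/3)²+4·(16/3)³)/(24·10000) = 208/16875 rad
Load 2 — applied couple M₀=15 kN·m at a=8/3 m (b=L-a=16/3):
  θ_2 = (M₀x²/(2L)-M₀(x-a)+C₁)/EI  [x>a] with C₁=M₀(3b²-L²)/(6L)=20/3 = (15·(16/3)²/(2·8)-15·((16/3)-(8/3))+(20/3))/10000 = -1/1500 rad
Load 3 — point force P=-11 kN at a=6 m (b=L-a=2):
  θ_3 = -Pb(L²-b²-3x²)/(6LEI)  [x≤a] = -(-11)·2·(8²-2²-3·(16/3)²)/(6·8·10000) = -209/180000 rad
Load 4 — point force P=-11 kN at a=24/5 m (b=L-a=16/5):
  θ_4 = -Pa(2L²-6Lx+3x²+a²)/(6LEI)  [x>a] = -(-11)·(24/5)·(2·8²-6·8·(16/3)+3·(16/3)²+(24/5)²)/(6·8·10000) = -506/234375 rad
Superposition: θ = Σ θ_i = 562897/67500000 rad ≈ 0.008339 rad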